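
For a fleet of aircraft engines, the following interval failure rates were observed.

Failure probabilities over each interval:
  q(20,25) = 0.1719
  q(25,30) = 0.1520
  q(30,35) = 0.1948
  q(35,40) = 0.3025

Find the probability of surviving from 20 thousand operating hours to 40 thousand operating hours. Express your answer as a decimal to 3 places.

0.394

The overall survival probability is (1 − 0.1719) × (1 − 0.1520) × (1 − 0.1948) × (1 − 0.3025).
= 0.8281 × 0.8480 × 0.8052 × 0.6975 = 0.394391.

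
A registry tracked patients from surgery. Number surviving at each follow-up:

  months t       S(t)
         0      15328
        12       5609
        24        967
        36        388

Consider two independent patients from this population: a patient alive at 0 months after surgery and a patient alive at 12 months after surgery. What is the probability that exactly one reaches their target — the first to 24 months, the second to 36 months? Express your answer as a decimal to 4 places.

p₁ = S(24)/S(0) = 967/15328 = 0.063087; p₂ = S(36)/S(12) = 388/5609 = 0.069175.
P(exactly one) = p₁(1−p₂) + (1−p₁)p₂ = 0.058723 + 0.064811 = 0.123534.

0.1235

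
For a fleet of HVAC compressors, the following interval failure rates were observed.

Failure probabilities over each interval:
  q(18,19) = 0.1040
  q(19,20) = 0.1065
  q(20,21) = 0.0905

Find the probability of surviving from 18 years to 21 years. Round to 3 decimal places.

Survival from 18 to 21 is the product of surviving each interval: (1 − 0.1040) × (1 − 0.1065) × (1 − 0.0905).
= 0.8960 × 0.8935 × 0.9095 = 0.728124.

0.728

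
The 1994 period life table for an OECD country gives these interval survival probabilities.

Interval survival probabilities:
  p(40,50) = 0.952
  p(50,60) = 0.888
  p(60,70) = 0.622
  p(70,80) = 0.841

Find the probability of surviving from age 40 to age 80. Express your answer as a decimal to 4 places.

0.4422

P(survive 40→80) = 0.952 × 0.888 × 0.622 × 0.841.
= 0.442218.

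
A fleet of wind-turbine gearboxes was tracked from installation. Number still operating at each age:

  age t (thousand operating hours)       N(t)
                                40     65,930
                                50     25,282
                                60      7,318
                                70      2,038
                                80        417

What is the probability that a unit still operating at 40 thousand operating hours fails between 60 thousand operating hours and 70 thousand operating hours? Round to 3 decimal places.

This is the probability of reaching 60 but not 70, conditional on being operational at 40: (N(60) − N(70)) / N(40).
= (7,318 − 2,038) / 65,930 = 5,280 / 65,930 = 0.080085.

0.080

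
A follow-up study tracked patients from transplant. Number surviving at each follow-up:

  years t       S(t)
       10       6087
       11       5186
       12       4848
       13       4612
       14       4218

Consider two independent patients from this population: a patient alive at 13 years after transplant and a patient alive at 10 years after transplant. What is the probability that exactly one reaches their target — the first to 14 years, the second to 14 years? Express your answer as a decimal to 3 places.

0.340

p₁ = S(14)/S(13) = 4218/4612 = 0.914571; p₂ = S(14)/S(10) = 4218/6087 = 0.692952.
P(exactly one) = p₁(1−p₂) + (1−p₁)p₂ = 0.280817 + 0.059198 = 0.340015.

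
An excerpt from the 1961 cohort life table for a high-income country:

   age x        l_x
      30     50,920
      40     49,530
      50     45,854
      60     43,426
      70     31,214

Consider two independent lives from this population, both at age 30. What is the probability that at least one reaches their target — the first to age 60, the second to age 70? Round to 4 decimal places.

0.9430

p₁ = l_60/l_30 = 43,426/50,920 = 0.852828; p₂ = l_70/l_30 = 31,214/50,920 = 0.613001.
P(at least one) = 1 − (1−p₁)(1−p₂) = 1 − 0.147172 × 0.386999 = 0.943045.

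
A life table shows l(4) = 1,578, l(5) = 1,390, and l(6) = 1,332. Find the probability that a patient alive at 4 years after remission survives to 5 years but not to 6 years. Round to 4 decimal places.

This is the probability of reaching 5 but not 6, conditional on being alive at 4: (l(5) − l(6)) / l(4).
= (1,390 − 1,332) / 1,578 = 58 / 1,578 = 0.036755.

0.0368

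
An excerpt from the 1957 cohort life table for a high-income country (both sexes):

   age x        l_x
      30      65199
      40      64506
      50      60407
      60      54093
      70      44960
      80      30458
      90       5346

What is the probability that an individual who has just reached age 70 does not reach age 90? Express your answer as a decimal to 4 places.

P(die before 90 | alive at 70) = 1 − l_90/l_70 = 1 − 5346/44960 = (39614)/44960 = 0.881094.

0.8811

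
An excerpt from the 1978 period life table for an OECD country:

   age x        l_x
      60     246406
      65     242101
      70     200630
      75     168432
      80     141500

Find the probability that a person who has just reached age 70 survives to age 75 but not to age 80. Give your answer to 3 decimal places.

0.134

We want 5|5q70 = (l_75 − l_80)/l_70.
This is the probability of reaching 75 but not 80, conditional on being alive at 70: (l_75 − l_80) / l_70.
= (168432 − 141500) / 200630 = 26932 / 200630 = 0.134237.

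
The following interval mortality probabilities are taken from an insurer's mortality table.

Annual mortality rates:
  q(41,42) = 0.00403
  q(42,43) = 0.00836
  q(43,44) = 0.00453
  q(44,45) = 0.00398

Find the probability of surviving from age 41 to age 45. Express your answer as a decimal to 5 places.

P(survive 41→45) = (1 − 0.00403) × (1 − 0.00836) × (1 − 0.00453) × (1 − 0.00398).
= 0.99597 × 0.99164 × 0.99547 × 0.99602 = 0.979257.

0.97926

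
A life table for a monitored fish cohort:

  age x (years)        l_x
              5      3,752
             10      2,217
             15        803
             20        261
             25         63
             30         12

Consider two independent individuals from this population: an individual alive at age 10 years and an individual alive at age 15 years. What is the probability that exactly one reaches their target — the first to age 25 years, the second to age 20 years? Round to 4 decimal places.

0.3350

p₁ = l_25/l_10 = 63/2,217 = 0.028417; p₂ = l_20/l_15 = 261/803 = 0.325031.
P(exactly one) = p₁(1−p₂) + (1−p₁)p₂ = 0.019181 + 0.315795 = 0.334975.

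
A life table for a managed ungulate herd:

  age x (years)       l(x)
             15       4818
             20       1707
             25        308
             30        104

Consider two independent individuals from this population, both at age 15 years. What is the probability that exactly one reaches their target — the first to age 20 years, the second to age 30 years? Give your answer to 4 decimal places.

0.3606

p₁ = l(20)/l(15) = 1707/4818 = 0.354296; p₂ = l(30)/l(15) = 104/4818 = 0.021586.
P(exactly one) = p₁(1−p₂) + (1−p₁)p₂ = 0.346648 + 0.013938 = 0.360586.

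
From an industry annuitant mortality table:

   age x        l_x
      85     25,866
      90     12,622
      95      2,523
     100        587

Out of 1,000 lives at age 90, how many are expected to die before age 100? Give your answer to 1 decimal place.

The relevant probability is 1 − 587/12,622 = 0.953494.
Expected number = 1,000 × 0.953494 = 953.5.

953.5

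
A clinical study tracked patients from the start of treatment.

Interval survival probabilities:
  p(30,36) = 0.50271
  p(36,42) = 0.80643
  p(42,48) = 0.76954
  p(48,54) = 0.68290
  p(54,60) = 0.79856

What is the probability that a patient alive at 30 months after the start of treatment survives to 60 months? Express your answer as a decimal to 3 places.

Survival from 30 to 60 is the product of surviving each interval: 0.50271 × 0.80643 × 0.76954 × 0.68290 × 0.79856.
= 0.170130.

0.170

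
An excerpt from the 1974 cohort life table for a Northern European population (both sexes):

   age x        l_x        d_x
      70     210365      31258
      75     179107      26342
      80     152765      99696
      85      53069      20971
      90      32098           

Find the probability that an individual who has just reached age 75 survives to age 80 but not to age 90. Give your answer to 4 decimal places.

0.6737

This is the probability of reaching 80 but not 90, conditional on being alive at 75: (l_80 − l_90) / l_75.
= (152765 − 32098) / 179107 = 120667 / 179107 = 0.673715.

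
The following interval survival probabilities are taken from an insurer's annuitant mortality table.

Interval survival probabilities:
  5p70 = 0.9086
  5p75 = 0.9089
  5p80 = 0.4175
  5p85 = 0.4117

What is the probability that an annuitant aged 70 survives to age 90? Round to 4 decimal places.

The overall survival probability is 0.9086 × 0.9089 × 0.4175 × 0.4117.
= 0.141947.

0.1419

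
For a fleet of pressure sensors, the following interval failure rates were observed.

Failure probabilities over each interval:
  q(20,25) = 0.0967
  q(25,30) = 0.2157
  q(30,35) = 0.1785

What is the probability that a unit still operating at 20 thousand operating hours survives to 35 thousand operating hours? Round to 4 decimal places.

0.5820

Chaining the interval survival probabilities: (1 − 0.0967) × (1 − 0.2157) × (1 − 0.1785).
= 0.9033 × 0.7843 × 0.8215 = 0.581998.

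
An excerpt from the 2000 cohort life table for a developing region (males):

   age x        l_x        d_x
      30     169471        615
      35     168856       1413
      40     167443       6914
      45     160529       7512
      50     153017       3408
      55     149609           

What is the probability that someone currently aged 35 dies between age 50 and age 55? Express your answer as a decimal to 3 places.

We want 15|5q35 = (l_50 − l_55)/l_35.
This is the probability of reaching 50 but not 55, conditional on being alive at 35: (l_50 − l_55) / l_35.
= (153017 − 149609) / 168856 = 3408 / 168856 = 0.020183.

0.020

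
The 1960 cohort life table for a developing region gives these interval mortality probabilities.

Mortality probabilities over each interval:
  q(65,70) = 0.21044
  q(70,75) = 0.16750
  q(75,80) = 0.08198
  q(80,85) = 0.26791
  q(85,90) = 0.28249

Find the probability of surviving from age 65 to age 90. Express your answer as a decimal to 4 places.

The overall survival probability is (1 − 0.21044) × (1 − 0.16750) × (1 − 0.08198) × (1 − 0.26791) × (1 − 0.28249).
= 0.78956 × 0.83250 × 0.91802 × 0.73209 × 0.71751 = 0.316967.

0.3170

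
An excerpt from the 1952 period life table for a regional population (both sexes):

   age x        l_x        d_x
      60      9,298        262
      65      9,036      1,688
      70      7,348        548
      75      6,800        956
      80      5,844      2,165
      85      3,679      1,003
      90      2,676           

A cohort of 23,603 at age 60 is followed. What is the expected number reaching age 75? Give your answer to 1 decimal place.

17261.8

The relevant probability is 6,800/9,298 = 0.731340.
Expected number = 23,603 × 0.731340 = 17261.8.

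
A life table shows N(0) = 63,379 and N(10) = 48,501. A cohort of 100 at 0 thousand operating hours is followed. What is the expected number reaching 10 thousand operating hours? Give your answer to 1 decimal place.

76.5

The relevant probability is 48,501/63,379 = 0.765253.
Expected number = 100 × 0.765253 = 76.5.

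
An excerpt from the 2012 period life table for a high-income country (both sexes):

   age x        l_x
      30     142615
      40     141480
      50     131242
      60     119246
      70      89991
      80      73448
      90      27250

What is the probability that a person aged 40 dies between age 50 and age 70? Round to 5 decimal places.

We want 10|20q40 = (l_50 − l_70)/l_40.
This is the probability of reaching 50 but not 70, conditional on being alive at 40: (l_50 − l_70) / l_40.
= (131242 − 89991) / 141480 = 41251 / 141480 = 0.291568.

0.29157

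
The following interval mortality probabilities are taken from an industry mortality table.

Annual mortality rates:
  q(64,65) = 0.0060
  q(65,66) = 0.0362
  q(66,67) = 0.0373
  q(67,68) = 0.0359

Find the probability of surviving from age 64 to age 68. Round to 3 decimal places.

Survival from 64 to 68 is the product of surviving each interval: (1 − 0.0060) × (1 − 0.0362) × (1 − 0.0373) × (1 − 0.0359).
= 0.9940 × 0.9638 × 0.9627 × 0.9641 = 0.889173.

0.889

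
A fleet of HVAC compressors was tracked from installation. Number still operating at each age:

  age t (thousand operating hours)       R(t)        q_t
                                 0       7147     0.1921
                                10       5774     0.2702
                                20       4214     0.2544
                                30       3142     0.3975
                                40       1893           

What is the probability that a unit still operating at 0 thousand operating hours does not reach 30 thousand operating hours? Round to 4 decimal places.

P(fail before 30 | operational at 0) = 1 − R(30)/R(0) = 1 − 3142/7147 = (4005)/7147 = 0.560375.

0.5604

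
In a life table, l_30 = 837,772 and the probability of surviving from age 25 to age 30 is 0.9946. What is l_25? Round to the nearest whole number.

l_25 = l_30 / p = 837,772 / 0.9946 = 842321.

842321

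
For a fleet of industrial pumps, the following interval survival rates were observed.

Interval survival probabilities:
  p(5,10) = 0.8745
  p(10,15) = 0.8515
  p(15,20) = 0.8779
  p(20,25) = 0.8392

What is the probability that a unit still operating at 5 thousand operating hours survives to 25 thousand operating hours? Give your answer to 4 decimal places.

0.5486

P(survive 5→25) = 0.8745 × 0.8515 × 0.8779 × 0.8392.
= 0.548599.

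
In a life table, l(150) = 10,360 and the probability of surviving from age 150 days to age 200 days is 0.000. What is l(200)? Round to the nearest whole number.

l(200) = l(150) × p = 10,360 × 0.000 = 0.

0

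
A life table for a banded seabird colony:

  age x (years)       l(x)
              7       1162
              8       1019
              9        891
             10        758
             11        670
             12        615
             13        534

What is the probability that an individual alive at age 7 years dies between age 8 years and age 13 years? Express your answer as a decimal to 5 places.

This is the probability of reaching 8 but not 13, conditional on being alive at 7: (l(8) − l(13)) / l(7).
= (1019 − 534) / 1162 = 485 / 1162 = 0.417384.

0.41738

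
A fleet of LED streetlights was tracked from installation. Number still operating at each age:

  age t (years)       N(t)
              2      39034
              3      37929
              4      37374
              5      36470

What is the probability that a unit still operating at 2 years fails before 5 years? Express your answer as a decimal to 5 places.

0.06569

P(fail before 5 | operational at 2) = 1 − N(5)/N(2) = 1 − 36470/39034 = (2564)/39034 = 0.065686.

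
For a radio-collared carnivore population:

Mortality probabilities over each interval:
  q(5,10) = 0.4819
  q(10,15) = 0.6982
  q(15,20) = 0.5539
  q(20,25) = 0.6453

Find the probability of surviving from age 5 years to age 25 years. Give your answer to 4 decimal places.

0.0247

The overall survival probability is (1 − 0.4819) × (1 − 0.6982) × (1 − 0.5539) × (1 − 0.6453).
= 0.5181 × 0.3018 × 0.4461 × 0.3547 = 0.024742.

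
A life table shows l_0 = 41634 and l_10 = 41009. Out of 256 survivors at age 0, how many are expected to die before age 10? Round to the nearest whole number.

4

The relevant probability is 1 − 41009/41634 = 0.015012.
Expected number = 256 × 0.015012 = 4.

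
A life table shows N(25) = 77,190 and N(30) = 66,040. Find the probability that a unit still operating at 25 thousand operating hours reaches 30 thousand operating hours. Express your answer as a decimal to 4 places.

0.8556

The conditional survival probability is N(30)/N(25) = 66,040/77,190 = 0.855551.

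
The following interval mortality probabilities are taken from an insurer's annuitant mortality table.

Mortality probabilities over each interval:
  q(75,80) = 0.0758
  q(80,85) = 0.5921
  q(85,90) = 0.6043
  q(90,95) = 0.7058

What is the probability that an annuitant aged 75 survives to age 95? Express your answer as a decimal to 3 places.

The overall survival probability is (1 − 0.0758) × (1 − 0.5921) × (1 − 0.6043) × (1 − 0.7058).
= 0.9242 × 0.4079 × 0.3957 × 0.2942 = 0.043886.

0.044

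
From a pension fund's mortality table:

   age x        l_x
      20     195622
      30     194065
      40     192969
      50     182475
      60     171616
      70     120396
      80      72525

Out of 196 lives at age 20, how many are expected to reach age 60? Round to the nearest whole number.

172

The relevant probability is 171616/195622 = 0.877284.
Expected number = 196 × 0.877284 = 172.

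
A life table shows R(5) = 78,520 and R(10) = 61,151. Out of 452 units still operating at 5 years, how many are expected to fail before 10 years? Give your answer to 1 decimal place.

The relevant probability is 1 − 61,151/78,520 = 0.221205.
Expected number = 452 × 0.221205 = 100.0.

100.0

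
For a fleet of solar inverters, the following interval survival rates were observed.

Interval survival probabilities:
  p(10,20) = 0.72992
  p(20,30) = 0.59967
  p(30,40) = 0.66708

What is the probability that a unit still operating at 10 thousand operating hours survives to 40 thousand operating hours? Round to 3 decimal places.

P(survive 10→40) = 0.72992 × 0.59967 × 0.66708.
= 0.291988.

0.292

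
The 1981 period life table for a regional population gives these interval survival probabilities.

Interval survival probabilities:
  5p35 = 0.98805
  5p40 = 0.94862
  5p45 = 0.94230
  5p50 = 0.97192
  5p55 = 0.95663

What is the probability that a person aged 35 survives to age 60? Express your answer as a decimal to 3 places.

0.821

Chaining the interval survival probabilities: 0.98805 × 0.94862 × 0.94230 × 0.97192 × 0.95663.
= 0.821173.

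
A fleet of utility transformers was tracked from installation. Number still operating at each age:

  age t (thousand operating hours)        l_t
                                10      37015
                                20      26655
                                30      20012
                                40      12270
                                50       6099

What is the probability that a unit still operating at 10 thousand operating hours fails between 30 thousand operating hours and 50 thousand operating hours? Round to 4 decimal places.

This is the probability of reaching 30 but not 50, conditional on being operational at 10: (l_30 − l_50) / l_10.
= (20012 − 6099) / 37015 = 13913 / 37015 = 0.375875.

0.3759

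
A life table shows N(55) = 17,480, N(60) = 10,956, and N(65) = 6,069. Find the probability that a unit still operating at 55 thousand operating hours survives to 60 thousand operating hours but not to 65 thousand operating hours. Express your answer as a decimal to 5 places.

This is the probability of reaching 60 but not 65, conditional on being operational at 55: (N(60) − N(65)) / N(55).
= (10,956 − 6,069) / 17,480 = 4,887 / 17,480 = 0.279577.

0.27958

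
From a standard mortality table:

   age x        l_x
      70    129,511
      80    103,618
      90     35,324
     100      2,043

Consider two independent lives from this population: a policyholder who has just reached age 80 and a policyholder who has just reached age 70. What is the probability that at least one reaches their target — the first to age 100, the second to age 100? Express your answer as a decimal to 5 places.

p₁ = l_100/l_80 = 2,043/103,618 = 0.019717; p₂ = l_100/l_70 = 2,043/129,511 = 0.015775.
P(at least one) = 1 − (1−p₁)(1−p₂) = 1 − 0.980283 × 0.984225 = 0.035181.

0.03518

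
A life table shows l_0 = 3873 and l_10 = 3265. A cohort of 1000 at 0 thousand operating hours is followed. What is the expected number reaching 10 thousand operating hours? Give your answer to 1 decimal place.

The relevant probability is 3265/3873 = 0.843016.
Expected number = 1000 × 0.843016 = 843.0.

843.0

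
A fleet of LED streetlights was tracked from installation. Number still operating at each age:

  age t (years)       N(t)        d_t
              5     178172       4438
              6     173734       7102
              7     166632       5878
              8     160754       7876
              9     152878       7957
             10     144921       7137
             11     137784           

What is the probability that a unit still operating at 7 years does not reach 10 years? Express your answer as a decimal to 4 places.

0.1303

P(fail before 10 | operational at 7) = 1 − N(10)/N(7) = 1 − 144921/166632 = (21711)/166632 = 0.130293.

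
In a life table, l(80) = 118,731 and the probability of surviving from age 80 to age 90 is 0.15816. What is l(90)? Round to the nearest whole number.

18778

l(90) = l(80) × p = 118,731 × 0.15816 = 18778.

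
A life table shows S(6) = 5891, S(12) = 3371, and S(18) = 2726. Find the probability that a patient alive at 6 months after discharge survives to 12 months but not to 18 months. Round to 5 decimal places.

0.10949

This is the probability of reaching 12 but not 18, conditional on being alive at 6: (S(12) − S(18)) / S(6).
= (3371 − 2726) / 5891 = 645 / 5891 = 0.109489.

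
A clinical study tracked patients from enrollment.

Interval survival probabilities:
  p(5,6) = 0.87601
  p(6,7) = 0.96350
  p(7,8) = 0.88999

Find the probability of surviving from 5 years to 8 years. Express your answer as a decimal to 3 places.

0.751

P(survive 5→8) = 0.87601 × 0.96350 × 0.88999.
= 0.751183.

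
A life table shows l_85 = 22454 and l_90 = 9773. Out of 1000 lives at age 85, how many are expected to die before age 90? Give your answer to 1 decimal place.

The relevant probability is 1 − 9773/22454 = 0.564755.
Expected number = 1000 × 0.564755 = 564.8.

564.8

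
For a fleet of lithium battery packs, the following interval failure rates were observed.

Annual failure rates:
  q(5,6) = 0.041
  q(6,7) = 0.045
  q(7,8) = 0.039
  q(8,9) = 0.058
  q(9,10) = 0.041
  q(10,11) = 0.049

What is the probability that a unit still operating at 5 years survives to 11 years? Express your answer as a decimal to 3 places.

Survival from 5 to 11 is the product of surviving each interval: (1 − 0.041) × (1 − 0.045) × (1 − 0.039) × (1 − 0.058) × (1 − 0.041) × (1 − 0.049).
= 0.959 × 0.955 × 0.961 × 0.942 × 0.959 × 0.951 = 0.756128.

0.756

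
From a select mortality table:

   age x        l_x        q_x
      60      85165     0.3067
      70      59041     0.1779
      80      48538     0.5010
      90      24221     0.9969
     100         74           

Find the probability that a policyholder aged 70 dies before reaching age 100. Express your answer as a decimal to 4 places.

0.9987

P(die before 100 | alive at 70) = 1 − l_100/l_70 = 1 − 74/59041 = (58967)/59041 = 0.998747.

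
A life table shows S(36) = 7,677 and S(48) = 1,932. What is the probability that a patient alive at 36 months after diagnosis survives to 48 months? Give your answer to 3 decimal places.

0.252

The conditional survival probability is S(48)/S(36) = 1,932/7,677 = 0.251661.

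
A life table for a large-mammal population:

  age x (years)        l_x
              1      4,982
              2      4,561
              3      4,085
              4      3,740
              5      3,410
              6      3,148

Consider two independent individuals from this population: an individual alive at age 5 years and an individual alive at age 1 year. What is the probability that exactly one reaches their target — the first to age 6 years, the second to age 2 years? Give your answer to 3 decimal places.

p₁ = l_6/l_5 = 3,148/3,410 = 0.923167; p₂ = l_2/l_1 = 4,561/4,982 = 0.915496.
P(exactly one) = p₁(1−p₂) + (1−p₁)p₂ = 0.078011 + 0.070340 = 0.148352.

0.148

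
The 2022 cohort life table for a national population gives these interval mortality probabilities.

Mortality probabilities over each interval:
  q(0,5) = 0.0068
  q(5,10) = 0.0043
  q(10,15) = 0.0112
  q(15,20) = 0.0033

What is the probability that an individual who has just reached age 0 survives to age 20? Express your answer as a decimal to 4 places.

0.9746

The overall survival probability is (1 − 0.0068) × (1 − 0.0043) × (1 − 0.0112) × (1 − 0.0033).
= 0.9932 × 0.9957 × 0.9888 × 0.9967 = 0.974626.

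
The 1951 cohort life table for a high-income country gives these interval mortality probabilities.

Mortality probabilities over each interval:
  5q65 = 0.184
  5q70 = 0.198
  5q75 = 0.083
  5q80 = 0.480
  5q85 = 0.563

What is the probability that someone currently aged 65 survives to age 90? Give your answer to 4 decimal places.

0.1364

The overall survival probability is (1 − 0.184) × (1 − 0.198) × (1 − 0.083) × (1 − 0.480) × (1 − 0.563).
= 0.816 × 0.802 × 0.917 × 0.520 × 0.437 = 0.136370.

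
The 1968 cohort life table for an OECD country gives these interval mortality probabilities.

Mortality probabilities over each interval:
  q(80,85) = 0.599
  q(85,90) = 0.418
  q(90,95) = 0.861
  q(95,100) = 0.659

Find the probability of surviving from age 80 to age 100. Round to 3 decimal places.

0.011

The overall survival probability is (1 − 0.599) × (1 − 0.418) × (1 − 0.861) × (1 − 0.659).
= 0.401 × 0.582 × 0.139 × 0.341 = 0.011062.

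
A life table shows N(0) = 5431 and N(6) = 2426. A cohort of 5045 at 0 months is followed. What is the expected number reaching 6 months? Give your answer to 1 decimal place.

The relevant probability is 2426/5431 = 0.446695.
Expected number = 5045 × 0.446695 = 2253.6.

2253.6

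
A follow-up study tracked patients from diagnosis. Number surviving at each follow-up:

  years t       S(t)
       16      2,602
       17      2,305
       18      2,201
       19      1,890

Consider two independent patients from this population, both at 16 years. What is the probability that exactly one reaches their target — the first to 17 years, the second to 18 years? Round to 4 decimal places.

p₁ = S(17)/S(16) = 2,305/2,602 = 0.885857; p₂ = S(18)/S(16) = 2,201/2,602 = 0.845888.
P(exactly one) = p₁(1−p₂) + (1−p₁)p₂ = 0.136521 + 0.096552 = 0.233073.

0.2331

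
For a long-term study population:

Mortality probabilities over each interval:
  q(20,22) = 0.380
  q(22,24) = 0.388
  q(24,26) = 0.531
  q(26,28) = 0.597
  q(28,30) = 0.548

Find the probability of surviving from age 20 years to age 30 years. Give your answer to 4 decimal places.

Chaining the interval survival probabilities: (1 − 0.380) × (1 − 0.388) × (1 − 0.531) × (1 − 0.597) × (1 − 0.548).
= 0.620 × 0.612 × 0.469 × 0.403 × 0.452 = 0.032416.

0.0324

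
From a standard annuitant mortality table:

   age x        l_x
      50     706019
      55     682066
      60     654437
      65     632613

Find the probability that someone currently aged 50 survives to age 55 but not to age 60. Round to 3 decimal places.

This is the probability of reaching 55 but not 60, conditional on being alive at 50: (l_55 − l_60) / l_50.
= (682066 − 654437) / 706019 = 27629 / 706019 = 0.039134.

0.039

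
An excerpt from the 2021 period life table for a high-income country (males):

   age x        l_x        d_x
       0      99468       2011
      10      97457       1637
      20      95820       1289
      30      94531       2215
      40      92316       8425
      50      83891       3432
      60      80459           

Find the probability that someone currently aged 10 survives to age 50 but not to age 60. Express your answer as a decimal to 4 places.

0.0352

We want 40|10q10 = (l_50 − l_60)/l_10.
This is the probability of reaching 50 but not 60, conditional on being alive at 10: (l_50 − l_60) / l_10.
= (83891 − 80459) / 97457 = 3432 / 97457 = 0.035216.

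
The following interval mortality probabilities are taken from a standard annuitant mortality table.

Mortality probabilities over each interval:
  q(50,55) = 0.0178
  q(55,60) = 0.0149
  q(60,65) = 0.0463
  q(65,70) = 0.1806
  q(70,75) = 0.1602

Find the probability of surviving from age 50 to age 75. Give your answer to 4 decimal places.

Survival from 50 to 75 is the product of surviving each interval: (1 − 0.0178) × (1 − 0.0149) × (1 − 0.0463) × (1 − 0.1806) × (1 − 0.1602).
= 0.9822 × 0.9851 × 0.9537 × 0.8194 × 0.8398 = 0.634986.

0.6350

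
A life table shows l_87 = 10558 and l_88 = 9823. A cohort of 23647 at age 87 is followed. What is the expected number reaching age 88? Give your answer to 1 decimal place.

22000.8

The relevant probability is 9823/10558 = 0.930385.
Expected number = 23647 × 0.930385 = 22000.8.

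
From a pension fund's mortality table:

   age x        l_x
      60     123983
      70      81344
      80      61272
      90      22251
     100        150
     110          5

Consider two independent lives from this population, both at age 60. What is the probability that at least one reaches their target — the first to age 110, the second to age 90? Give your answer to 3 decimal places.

p₁ = l_110/l_60 = 5/123983 = 0.000040; p₂ = l_90/l_60 = 22251/123983 = 0.179468.
P(at least one) = 1 − (1−p₁)(1−p₂) = 1 − 0.999960 × 0.820532 = 0.179501.

0.180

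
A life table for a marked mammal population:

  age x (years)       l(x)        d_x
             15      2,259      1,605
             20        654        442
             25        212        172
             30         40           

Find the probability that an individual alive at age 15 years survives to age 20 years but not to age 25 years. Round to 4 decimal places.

This is the probability of reaching 20 but not 25, conditional on being alive at 15: (l(20) − l(25)) / l(15).
= (654 − 212) / 2,259 = 442 / 2,259 = 0.195662.

0.1957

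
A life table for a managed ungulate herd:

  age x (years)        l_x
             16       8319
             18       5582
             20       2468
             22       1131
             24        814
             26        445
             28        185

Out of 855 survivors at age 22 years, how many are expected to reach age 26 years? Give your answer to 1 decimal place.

The relevant probability is 445/1131 = 0.393457.
Expected number = 855 × 0.393457 = 336.4.

336.4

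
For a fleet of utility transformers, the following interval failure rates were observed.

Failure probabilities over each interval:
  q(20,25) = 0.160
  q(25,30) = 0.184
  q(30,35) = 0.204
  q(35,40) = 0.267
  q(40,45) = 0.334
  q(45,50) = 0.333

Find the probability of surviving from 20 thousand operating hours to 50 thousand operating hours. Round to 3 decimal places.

Chaining the interval survival probabilities: (1 − 0.160) × (1 − 0.184) × (1 − 0.204) × (1 − 0.267) × (1 − 0.334) × (1 − 0.333).
= 0.840 × 0.816 × 0.796 × 0.733 × 0.666 × 0.667 = 0.177659.

0.178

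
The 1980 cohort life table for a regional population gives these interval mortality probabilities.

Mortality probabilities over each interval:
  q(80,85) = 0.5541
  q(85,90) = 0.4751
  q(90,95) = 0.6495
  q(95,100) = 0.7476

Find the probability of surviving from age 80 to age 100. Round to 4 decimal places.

0.0207

The overall survival probability is (1 − 0.5541) × (1 − 0.4751) × (1 − 0.6495) × (1 − 0.7476).
= 0.4459 × 0.5249 × 0.3505 × 0.2524 = 0.020706.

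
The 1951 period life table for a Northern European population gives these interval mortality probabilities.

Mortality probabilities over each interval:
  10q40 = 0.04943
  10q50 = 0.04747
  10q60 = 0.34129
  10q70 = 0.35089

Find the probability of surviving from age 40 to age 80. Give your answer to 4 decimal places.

0.3871

Survival from 40 to 80 is the product of surviving each interval: (1 − 0.04943) × (1 − 0.04747) × (1 − 0.34129) × (1 − 0.35089).
= 0.95057 × 0.95253 × 0.65871 × 0.64911 = 0.387146.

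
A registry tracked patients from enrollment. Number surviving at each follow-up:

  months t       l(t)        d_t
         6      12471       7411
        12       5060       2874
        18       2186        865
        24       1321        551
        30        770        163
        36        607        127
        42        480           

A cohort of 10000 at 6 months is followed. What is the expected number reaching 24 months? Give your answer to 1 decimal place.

1059.3

The relevant probability is 1321/12471 = 0.105926.
Expected number = 10000 × 0.105926 = 1059.3.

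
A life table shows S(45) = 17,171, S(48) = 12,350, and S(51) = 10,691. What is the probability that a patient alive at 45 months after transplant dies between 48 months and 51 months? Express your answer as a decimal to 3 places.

This is the probability of reaching 48 but not 51, conditional on being alive at 45: (S(48) − S(51)) / S(45).
= (12,350 − 10,691) / 17,171 = 1,659 / 17,171 = 0.096616.

0.097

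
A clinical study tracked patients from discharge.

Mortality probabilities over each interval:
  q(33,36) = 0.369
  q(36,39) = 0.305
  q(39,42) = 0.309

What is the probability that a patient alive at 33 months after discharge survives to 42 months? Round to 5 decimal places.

0.30303

The overall survival probability is (1 − 0.369) × (1 − 0.305) × (1 − 0.309).
= 0.631 × 0.695 × 0.691 = 0.303035.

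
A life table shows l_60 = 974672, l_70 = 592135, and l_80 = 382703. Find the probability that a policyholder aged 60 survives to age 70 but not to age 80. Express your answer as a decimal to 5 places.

We want 10|10q60 = (l_70 − l_80)/l_60.
This is the probability of reaching 70 but not 80, conditional on being alive at 60: (l_70 − l_80) / l_60.
= (592135 − 382703) / 974672 = 209432 / 974672 = 0.214874.

0.21487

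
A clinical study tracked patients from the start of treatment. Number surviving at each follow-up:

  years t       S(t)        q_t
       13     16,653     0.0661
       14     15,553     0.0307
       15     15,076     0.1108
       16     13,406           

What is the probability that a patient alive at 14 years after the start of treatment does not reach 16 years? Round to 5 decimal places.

0.13804

P(die before 16 | alive at 14) = 1 − S(16)/S(14) = 1 − 13,406/15,553 = (2,147)/15,553 = 0.138044.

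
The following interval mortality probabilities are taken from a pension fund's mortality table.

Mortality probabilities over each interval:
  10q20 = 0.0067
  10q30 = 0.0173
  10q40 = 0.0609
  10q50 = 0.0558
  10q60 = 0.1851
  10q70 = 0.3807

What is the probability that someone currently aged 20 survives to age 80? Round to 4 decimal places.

Survival from 20 to 80 is the product of surviving each interval: (1 − 0.0067) × (1 − 0.0173) × (1 − 0.0609) × (1 − 0.0558) × (1 − 0.1851) × (1 − 0.3807).
= 0.9933 × 0.9827 × 0.9391 × 0.9442 × 0.8149 × 0.6193 = 0.436800.

0.4368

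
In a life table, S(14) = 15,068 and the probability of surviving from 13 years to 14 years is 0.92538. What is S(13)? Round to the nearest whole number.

16283

S(13) = S(14) / p = 15,068 / 0.92538 = 16283.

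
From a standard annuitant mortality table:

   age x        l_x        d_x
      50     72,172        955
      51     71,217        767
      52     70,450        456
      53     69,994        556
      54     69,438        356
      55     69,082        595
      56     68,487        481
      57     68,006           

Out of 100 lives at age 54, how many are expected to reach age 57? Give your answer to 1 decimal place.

The relevant probability is 68,006/69,438 = 0.979377.
Expected number = 100 × 0.979377 = 97.9.

97.9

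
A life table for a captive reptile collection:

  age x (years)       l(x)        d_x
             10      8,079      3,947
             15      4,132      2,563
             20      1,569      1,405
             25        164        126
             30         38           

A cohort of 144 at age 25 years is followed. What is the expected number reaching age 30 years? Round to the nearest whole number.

33

The relevant probability is 38/164 = 0.231707.
Expected number = 144 × 0.231707 = 33.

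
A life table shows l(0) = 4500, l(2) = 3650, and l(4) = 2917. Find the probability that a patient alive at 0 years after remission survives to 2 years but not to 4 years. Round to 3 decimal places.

This is the probability of reaching 2 but not 4, conditional on being alive at 0: (l(2) − l(4)) / l(0).
= (3650 − 2917) / 4500 = 733 / 4500 = 0.162889.

0.163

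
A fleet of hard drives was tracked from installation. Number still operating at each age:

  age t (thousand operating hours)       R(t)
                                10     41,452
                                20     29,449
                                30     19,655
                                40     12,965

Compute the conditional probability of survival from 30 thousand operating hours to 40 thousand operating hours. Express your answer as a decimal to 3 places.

The conditional survival probability is R(40)/R(30) = 12,965/19,655 = 0.659629.

0.660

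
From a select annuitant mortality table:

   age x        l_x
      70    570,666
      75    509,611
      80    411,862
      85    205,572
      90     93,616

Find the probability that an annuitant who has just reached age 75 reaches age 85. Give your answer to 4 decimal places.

0.4034

The conditional survival probability is l_85/l_75 = 205,572/509,611 = 0.403390.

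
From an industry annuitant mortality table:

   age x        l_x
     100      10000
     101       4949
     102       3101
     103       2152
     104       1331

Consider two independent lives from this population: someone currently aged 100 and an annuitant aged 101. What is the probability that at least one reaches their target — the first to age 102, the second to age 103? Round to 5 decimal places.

0.61009

p₁ = l_102/l_100 = 3101/10000 = 0.310100; p₂ = l_103/l_101 = 2152/4949 = 0.434835.
P(at least one) = 1 − (1−p₁)(1−p₂) = 1 − 0.689900 × 0.565165 = 0.610093.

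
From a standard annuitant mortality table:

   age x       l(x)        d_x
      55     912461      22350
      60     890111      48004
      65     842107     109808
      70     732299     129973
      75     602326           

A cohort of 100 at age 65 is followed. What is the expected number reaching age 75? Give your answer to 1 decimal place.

The relevant probability is 602326/842107 = 0.715261.
Expected number = 100 × 0.715261 = 71.5.

71.5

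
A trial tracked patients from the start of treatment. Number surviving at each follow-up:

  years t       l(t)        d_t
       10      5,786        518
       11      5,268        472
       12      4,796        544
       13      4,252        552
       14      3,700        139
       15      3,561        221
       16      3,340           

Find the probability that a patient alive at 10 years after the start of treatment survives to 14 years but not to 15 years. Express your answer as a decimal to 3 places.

This is the probability of reaching 14 but not 15, conditional on being alive at 10: (l(14) − l(15)) / l(10).
= (3,700 − 3,561) / 5,786 = 139 / 5,786 = 0.024024.

0.024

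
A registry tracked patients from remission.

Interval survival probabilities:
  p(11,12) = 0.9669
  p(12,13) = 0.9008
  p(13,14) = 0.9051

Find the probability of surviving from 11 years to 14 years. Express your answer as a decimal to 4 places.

P(survive 11→14) = 0.9669 × 0.9008 × 0.9051.
= 0.788327.

0.7883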